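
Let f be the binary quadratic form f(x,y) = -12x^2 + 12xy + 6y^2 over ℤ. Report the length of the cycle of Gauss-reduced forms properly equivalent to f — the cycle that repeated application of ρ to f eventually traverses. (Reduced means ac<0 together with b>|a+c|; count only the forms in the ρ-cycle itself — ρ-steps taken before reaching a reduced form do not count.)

D = 432, ⌊√D⌋ = 20
river: ρ → (6,12,-12)
river: ρ → (-12,12,6)
ρ-cycle length = 2 (tail of 0 descent steps not counted)

2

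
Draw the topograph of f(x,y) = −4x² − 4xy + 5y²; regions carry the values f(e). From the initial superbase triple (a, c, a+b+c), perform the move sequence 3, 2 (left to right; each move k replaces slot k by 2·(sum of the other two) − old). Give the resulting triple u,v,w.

start (-4,5,-3) = (f(1,0),f(0,1),f(1,1))
replace slot 3: 2·((-4)+5) − (-3) = 5 → (-4,5,5)
replace slot 2: 2·((-4)+5) − 5 = -3 → (-4,-3,5)

-4,-3,5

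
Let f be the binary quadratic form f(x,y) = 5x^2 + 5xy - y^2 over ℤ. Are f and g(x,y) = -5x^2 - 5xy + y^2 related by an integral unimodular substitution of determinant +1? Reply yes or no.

D₁ = 45, D₂ = 45
river cycle of f (length 2): (-1, 5, 5), (5, 5, -1)
river cycle of g (length 2): (1, 5, -5), (-5, 5, 1)
cycles differ ⇒ inequivalent

no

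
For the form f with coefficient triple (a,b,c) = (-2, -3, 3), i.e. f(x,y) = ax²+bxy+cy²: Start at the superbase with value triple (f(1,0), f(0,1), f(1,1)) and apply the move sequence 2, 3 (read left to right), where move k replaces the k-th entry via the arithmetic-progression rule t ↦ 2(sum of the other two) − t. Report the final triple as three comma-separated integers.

start (-2,3,-2) = (f(1,0),f(0,1),f(1,1))
replace slot 2: 2·((-2)+(-2)) − 3 = -11 → (-2,-11,-2)
replace slot 3: 2·((-2)+(-11)) − (-2) = -24 → (-2,-11,-24)

-2,-11,-24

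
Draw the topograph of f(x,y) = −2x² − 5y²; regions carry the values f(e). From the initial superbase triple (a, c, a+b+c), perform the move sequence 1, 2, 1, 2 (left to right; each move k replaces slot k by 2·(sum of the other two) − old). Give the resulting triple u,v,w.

start (-2,-5,-7) = (f(1,0),f(0,1),f(1,1))
replace slot 1: 2·((-5)+(-7)) − (-2) = -22 → (-22,-5,-7)
replace slot 2: 2·((-22)+(-7)) − (-5) = -53 → (-22,-53,-7)
replace slot 1: 2·((-53)+(-7)) − (-22) = -98 → (-98,-53,-7)
replace slot 2: 2·((-98)+(-7)) − (-53) = -157 → (-98,-157,-7)

-98,-157,-7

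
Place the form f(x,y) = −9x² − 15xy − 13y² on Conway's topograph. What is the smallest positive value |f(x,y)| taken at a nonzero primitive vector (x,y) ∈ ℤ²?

translate: b→-3 (≡15 mod 18), so (9,15,13)→(9,-3,7)
flip: (9,-3,7)→(7,3,9)
reduced (well bottom): (7,3,9) with a≤c, −a<b≤a
well minimum |f| = |-7| = 7 (negative-definite)

7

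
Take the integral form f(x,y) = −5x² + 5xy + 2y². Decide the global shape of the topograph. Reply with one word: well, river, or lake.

D = b²−4ac = 5² − 4·(-5)·2 = 65
D > 0 non-square ⇒ indefinite ⇒ periodic river

river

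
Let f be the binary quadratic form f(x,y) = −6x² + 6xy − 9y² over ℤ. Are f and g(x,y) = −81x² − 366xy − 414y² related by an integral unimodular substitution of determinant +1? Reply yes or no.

D₁ = -180, D₂ = -180
f is negative-definite; reduce −f:
−f: translate: b→6 (≡-6 mod 12), so (6,-6,9)→(6,6,9)
−f: reduced (well bottom): (6,6,9) with a≤c, −a<b≤a
flip sign back: reduced form of f is (-6,-6,-9)
g is negative-definite; reduce −g:
−g: translate: b→42 (≡366 mod 162), so (81,366,414)→(81,42,6)
−g: flip: (81,42,6)→(6,-42,81)
−g: translate: b→6 (≡-42 mod 12), so (6,-42,81)→(6,6,9)
−g: reduced (well bottom): (6,6,9) with a≤c, −a<b≤a
flip sign back: reduced form of g is (-6,-6,-9)
reduced forms (-6, -6, -9) vs (-6, -6, -9) ⇒ equivalent

yes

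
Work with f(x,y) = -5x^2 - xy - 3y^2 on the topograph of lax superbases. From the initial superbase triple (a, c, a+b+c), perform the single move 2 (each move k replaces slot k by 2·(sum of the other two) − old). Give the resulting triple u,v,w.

start (-5,-3,-9) = (f(1,0),f(0,1),f(1,1))
replace slot 2: 2·((-5)+(-9)) − (-3) = -25 → (-5,-25,-9)

-5,-25,-9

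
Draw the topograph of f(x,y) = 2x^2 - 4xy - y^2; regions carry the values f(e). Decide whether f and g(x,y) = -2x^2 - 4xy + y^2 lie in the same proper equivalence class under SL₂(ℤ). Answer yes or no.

D₁ = 24, D₂ = 24
river cycle of f (length 2): (-1, 4, 2), (2, 4, -1)
river cycle of g (length 2): (1, 4, -2), (-2, 4, 1)
cycles differ ⇒ inequivalent

no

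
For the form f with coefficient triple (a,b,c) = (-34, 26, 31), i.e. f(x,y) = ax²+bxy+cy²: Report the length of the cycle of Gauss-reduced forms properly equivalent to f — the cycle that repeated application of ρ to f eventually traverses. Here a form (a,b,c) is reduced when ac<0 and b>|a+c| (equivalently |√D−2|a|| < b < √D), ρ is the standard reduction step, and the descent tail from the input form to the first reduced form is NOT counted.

D = 4892, ⌊√D⌋ = 69
river: ρ → (31,36,-29)
river: ρ → (-29,22,38)
river: ρ → (38,54,-13)
river: ρ → (-13,50,46)
river: ρ → (46,42,-17)
river: ρ → (-17,60,19)
river: ρ → (19,54,-26)
river: ρ → (-26,50,23)
river: ρ → (23,42,-34)
river: ρ → (-34,26,31)
ρ-cycle length = 10 (tail of 0 descent steps not counted)

10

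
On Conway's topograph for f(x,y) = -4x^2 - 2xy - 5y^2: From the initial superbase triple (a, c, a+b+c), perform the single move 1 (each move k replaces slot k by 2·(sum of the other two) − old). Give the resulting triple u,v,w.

start (-4,-5,-11) = (f(1,0),f(0,1),f(1,1))
replace slot 1: 2·((-5)+(-11)) − (-4) = -28 → (-28,-5,-11)

-28,-5,-11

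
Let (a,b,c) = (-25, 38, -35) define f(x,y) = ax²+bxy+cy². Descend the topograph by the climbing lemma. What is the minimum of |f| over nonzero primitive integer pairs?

translate: b→12 (≡-38 mod 50), so (25,-38,35)→(25,12,22)
flip: (25,12,22)→(22,-12,25)
reduced (well bottom): (22,-12,25) with a≤c, −a<b≤a
well minimum |f| = |-22| = 22 (negative-definite)

22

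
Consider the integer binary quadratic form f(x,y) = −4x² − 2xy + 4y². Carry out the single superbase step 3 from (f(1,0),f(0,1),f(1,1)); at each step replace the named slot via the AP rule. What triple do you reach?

start (-4,4,-2) = (f(1,0),f(0,1),f(1,1))
replace slot 3: 2·((-4)+4) − (-2) = 2 → (-4,4,2)

-4,4,2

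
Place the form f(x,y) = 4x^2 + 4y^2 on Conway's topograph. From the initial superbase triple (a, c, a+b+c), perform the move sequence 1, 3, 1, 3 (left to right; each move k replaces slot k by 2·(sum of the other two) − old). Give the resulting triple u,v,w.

start (4,4,8) = (f(1,0),f(0,1),f(1,1))
replace slot 1: 2·(4+8) − 4 = 20 → (20,4,8)
replace slot 3: 2·(20+4) − 8 = 40 → (20,4,40)
replace slot 1: 2·(4+40) − 20 = 68 → (68,4,40)
replace slot 3: 2·(68+4) − 40 = 104 → (68,4,104)

68,4,104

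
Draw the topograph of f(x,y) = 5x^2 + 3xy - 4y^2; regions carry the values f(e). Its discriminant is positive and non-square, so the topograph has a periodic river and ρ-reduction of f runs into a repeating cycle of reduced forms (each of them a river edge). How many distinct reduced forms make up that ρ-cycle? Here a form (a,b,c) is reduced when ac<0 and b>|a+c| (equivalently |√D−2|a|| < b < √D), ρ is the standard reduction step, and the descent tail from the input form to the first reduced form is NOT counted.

D = 89, ⌊√D⌋ = 9
river: ρ → (-4,5,4)
river: ρ → (4,3,-5)
river: ρ → (-5,7,2)
river: ρ → (2,9,-1)
river: ρ → (-1,9,2)
river: ρ → (2,7,-5)
river: ρ → (-5,3,4)
river: ρ → (4,5,-4)
river: ρ → (-4,3,5)
river: ρ → (5,7,-2)
river: ρ → (-2,9,1)
river: ρ → (1,9,-2)
river: ρ → (-2,7,5)
river: ρ → (5,3,-4)
ρ-cycle length = 14 (tail of 0 descent steps not counted)

14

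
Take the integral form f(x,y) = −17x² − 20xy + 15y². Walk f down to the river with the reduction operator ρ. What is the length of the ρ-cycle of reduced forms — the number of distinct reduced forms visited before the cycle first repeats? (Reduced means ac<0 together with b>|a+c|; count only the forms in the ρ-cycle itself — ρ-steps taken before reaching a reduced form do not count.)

D = 1420, ⌊√D⌋ = 37
descent: ρ → (15,20,-17)  [lands on river]
river: ρ → (-17,14,18)
river: ρ → (18,22,-13)
river: ρ → (-13,30,10)
river: ρ → (10,30,-13)
river: ρ → (-13,22,18)
river: ρ → (18,14,-17)
river: ρ → (-17,20,15)
river: ρ → (15,10,-22)
river: ρ → (-22,34,3)
river: ρ → (3,32,-33)
river: ρ → (-33,34,2)
river: ρ → (2,34,-33)
river: ρ → (-33,32,3)
river: ρ → (3,34,-22)
river: ρ → (-22,10,15)
ρ-cycle length = 16 (tail of 1 descent step not counted)

16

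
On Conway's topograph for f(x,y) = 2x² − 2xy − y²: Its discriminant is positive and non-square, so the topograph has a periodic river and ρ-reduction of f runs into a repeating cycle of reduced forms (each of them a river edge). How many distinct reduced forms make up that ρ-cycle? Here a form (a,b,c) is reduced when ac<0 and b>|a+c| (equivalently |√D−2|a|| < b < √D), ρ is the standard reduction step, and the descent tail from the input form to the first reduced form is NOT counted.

D = 12, ⌊√D⌋ = 3
descent: ρ → (-1,2,2)  [lands on river]
river: ρ → (2,2,-1)
ρ-cycle length = 2 (tail of 1 descent step not counted)

2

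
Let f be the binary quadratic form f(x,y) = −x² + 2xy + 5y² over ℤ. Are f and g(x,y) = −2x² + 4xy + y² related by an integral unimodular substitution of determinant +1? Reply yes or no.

D₁ = 24, D₂ = 24
river cycle of f (length 2): (-1, 4, 2), (2, 4, -1)
river cycle of g (length 2): (1, 4, -2), (-2, 4, 1)
cycles differ ⇒ inequivalent

no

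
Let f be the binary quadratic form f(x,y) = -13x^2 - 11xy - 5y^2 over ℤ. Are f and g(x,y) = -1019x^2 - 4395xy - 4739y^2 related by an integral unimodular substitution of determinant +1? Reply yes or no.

D₁ = -139, D₂ = -139
f is negative-definite; reduce −f:
−f: flip: (13,11,5)→(5,-11,13)
−f: translate: b→-1 (≡-11 mod 10), so (5,-11,13)→(5,-1,7)
−f: reduced (well bottom): (5,-1,7) with a≤c, −a<b≤a
flip sign back: reduced form of f is (-5,1,-7)
g is negative-definite; reduce −g:
−g: translate: b→319 (≡4395 mod 2038), so (1019,4395,4739)→(1019,319,25)
−g: flip: (1019,319,25)→(25,-319,1019)
−g: translate: b→-19 (≡-319 mod 50), so (25,-319,1019)→(25,-19,5)
−g: flip: (25,-19,5)→(5,19,25)
−g: translate: b→-1 (≡19 mod 10), so (5,19,25)→(5,-1,7)
−g: reduced (well bottom): (5,-1,7) with a≤c, −a<b≤a
flip sign back: reduced form of g is (-5,1,-7)
reduced forms (-5, 1, -7) vs (-5, 1, -7) ⇒ equivalent

yes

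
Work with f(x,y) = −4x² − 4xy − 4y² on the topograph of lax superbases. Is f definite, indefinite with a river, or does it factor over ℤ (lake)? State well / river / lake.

D = b²−4ac = (-4)² − 4·(-4)·(-4) = -48
D < 0 ⇒ definite ⇒ every region one sign ⇒ single well

well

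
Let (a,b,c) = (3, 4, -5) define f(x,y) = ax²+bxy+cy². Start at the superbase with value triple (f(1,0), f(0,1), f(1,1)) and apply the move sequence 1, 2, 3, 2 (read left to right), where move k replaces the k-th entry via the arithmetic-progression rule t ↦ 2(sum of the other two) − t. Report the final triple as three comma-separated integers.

start (3,-5,2) = (f(1,0),f(0,1),f(1,1))
replace slot 1: 2·((-5)+2) − 3 = -9 → (-9,-5,2)
replace slot 2: 2·((-9)+2) − (-5) = -9 → (-9,-9,2)
replace slot 3: 2·((-9)+(-9)) − 2 = -38 → (-9,-9,-38)
replace slot 2: 2·((-9)+(-38)) − (-9) = -85 → (-9,-85,-38)

-9,-85,-38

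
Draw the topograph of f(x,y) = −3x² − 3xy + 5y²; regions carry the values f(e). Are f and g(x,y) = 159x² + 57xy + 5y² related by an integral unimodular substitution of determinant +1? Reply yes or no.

D₁ = 69, D₂ = 69
river cycle of f (length 4): (5, 3, -3), (-3, 3, 5), (5, 7, -1), (-1, 7, 5)
river cycle of g (length 4): (5, 3, -3), (-3, 3, 5), (5, 7, -1), (-1, 7, 5)
cycles coincide ⇒ equivalent

yes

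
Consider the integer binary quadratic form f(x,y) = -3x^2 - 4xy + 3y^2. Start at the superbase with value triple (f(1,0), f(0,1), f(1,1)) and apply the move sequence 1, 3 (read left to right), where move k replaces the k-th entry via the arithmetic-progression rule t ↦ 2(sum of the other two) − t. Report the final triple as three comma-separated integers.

start (-3,3,-4) = (f(1,0),f(0,1),f(1,1))
replace slot 1: 2·(3+(-4)) − (-3) = 1 → (1,3,-4)
replace slot 3: 2·(1+3) − (-4) = 12 → (1,3,12)

1,3,12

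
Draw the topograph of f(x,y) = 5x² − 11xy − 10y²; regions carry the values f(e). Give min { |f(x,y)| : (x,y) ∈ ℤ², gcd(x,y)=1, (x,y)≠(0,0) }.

descent: ρ → (-10,11,5)  [lands on river]
river: ρ → (5,9,-12)
river: ρ → (-12,15,2)
river: ρ → (2,17,-4)
river: ρ → (-4,15,6)
river: ρ → (6,9,-10)
closes: descent 1, river 6
min |a| on river = 2

2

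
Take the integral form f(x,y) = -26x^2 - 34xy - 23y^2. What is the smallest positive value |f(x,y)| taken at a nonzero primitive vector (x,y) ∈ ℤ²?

translate: b→-18 (≡34 mod 52), so (26,34,23)→(26,-18,15)
flip: (26,-18,15)→(15,18,26)
translate: b→-12 (≡18 mod 30), so (15,18,26)→(15,-12,23)
reduced (well bottom): (15,-12,23) with a≤c, −a<b≤a
well minimum |f| = |-15| = 15 (negative-definite)

15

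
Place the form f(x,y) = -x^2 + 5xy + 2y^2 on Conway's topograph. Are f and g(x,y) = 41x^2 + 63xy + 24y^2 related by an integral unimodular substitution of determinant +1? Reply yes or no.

D₁ = 33, D₂ = 33
river cycle of f (length 4): (2, 3, -3), (-3, 3, 2), (2, 5, -1), (-1, 5, 2)
river cycle of g (length 4): (2, 3, -3), (-3, 3, 2), (2, 5, -1), (-1, 5, 2)
cycles coincide ⇒ equivalent

yes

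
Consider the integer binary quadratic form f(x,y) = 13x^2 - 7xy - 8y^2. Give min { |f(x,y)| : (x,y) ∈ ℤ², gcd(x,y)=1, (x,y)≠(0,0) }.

descent: ρ → (-8,7,13)  [lands on river]
river: ρ → (13,19,-2)
river: ρ → (-2,21,3)
river: ρ → (3,21,-2)
river: ρ → (-2,19,13)
river: ρ → (13,7,-8)
river: ρ → (-8,9,12)
river: ρ → (12,15,-5)
river: ρ → (-5,15,12)
river: ρ → (12,9,-8)
closes: descent 1, river 10
min |a| on river = 2

2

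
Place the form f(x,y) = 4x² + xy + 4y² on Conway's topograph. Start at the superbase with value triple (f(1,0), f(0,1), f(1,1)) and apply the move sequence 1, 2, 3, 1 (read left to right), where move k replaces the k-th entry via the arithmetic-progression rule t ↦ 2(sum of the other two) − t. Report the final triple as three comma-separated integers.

start (4,4,9) = (f(1,0),f(0,1),f(1,1))
replace slot 1: 2·(4+9) − 4 = 22 → (22,4,9)
replace slot 2: 2·(22+9) − 4 = 58 → (22,58,9)
replace slot 3: 2·(22+58) − 9 = 151 → (22,58,151)
replace slot 1: 2·(58+151) − 22 = 396 → (396,58,151)

396,58,151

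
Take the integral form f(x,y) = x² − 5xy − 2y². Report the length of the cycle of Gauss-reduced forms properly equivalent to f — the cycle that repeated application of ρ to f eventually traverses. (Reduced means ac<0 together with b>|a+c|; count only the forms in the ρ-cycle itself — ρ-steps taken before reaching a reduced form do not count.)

D = 33, ⌊√D⌋ = 5
descent: ρ → (-2,5,1)  [lands on river]
river: ρ → (1,5,-2)
river: ρ → (-2,3,3)
river: ρ → (3,3,-2)
ρ-cycle length = 4 (tail of 1 descent step not counted)

4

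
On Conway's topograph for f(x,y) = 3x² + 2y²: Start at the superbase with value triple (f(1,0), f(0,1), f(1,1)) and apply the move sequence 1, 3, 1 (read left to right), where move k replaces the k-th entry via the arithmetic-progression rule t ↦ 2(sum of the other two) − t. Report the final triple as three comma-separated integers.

start (3,2,5) = (f(1,0),f(0,1),f(1,1))
replace slot 1: 2·(2+5) − 3 = 11 → (11,2,5)
replace slot 3: 2·(11+2) − 5 = 21 → (11,2,21)
replace slot 1: 2·(2+21) − 11 = 35 → (35,2,21)

35,2,21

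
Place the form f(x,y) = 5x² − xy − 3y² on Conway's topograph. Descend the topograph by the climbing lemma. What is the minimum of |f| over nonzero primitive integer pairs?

descent: ρ → (-3,7,1)  [lands on river]
river: ρ → (1,7,-3)
river: ρ → (-3,5,3)
river: ρ → (3,7,-1)
river: ρ → (-1,7,3)
river: ρ → (3,5,-3)
closes: descent 1, river 6
min |a| on river = 1

1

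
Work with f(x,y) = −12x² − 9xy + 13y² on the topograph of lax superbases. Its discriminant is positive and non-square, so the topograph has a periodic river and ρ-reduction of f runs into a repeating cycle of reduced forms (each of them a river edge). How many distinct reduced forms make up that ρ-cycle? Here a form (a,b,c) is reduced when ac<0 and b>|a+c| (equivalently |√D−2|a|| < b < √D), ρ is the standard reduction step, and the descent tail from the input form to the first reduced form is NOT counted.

D = 705, ⌊√D⌋ = 26
descent: ρ → (13,9,-12)  [lands on river]
river: ρ → (-12,15,10)
river: ρ → (10,25,-2)
river: ρ → (-2,23,22)
river: ρ → (22,21,-3)
river: ρ → (-3,21,22)
river: ρ → (22,23,-2)
river: ρ → (-2,25,10)
river: ρ → (10,15,-12)
river: ρ → (-12,9,13)
river: ρ → (13,17,-8)
river: ρ → (-8,15,15)
river: ρ → (15,15,-8)
river: ρ → (-8,17,13)
ρ-cycle length = 14 (tail of 1 descent step not counted)

14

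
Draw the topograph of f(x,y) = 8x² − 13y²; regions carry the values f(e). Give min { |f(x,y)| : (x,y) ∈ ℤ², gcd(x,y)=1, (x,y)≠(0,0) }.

descent: ρ → (-13,0,8)
descent: ρ → (8,16,-5)  [lands on river]
river: ρ → (-5,14,11)
river: ρ → (11,8,-8)
river: ρ → (-8,8,11)
river: ρ → (11,14,-5)
river: ρ → (-5,16,8)
closes: descent 2, river 6
min |a| on river = 5

5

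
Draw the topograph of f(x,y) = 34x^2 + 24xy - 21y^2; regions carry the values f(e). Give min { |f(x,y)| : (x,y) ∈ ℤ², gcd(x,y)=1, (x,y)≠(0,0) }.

river: ρ → (-21,18,37)
river: ρ → (37,56,-2)
river: ρ → (-2,56,37)
river: ρ → (37,18,-21)
river: ρ → (-21,24,34)
river: ρ → (34,44,-11)
river: ρ → (-11,44,34)
river: ρ → (34,24,-21)
closes: descent 0, river 8
min |a| on river = 2

2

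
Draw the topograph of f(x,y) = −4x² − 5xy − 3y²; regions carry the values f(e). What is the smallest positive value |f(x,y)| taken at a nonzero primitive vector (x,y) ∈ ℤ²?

translate: b→-3 (≡5 mod 8), so (4,5,3)→(4,-3,2)
flip: (4,-3,2)→(2,3,4)
translate: b→-1 (≡3 mod 4), so (2,3,4)→(2,-1,3)
reduced (well bottom): (2,-1,3) with a≤c, −a<b≤a
well minimum |f| = |-2| = 2 (negative-definite)

2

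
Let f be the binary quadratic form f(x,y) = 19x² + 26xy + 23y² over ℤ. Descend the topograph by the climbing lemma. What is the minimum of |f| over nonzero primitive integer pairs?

translate: b→-12 (≡26 mod 38), so (19,26,23)→(19,-12,16)
flip: (19,-12,16)→(16,12,19)
reduced (well bottom): (16,12,19) with a≤c, −a<b≤a
well minimum = a = 16

16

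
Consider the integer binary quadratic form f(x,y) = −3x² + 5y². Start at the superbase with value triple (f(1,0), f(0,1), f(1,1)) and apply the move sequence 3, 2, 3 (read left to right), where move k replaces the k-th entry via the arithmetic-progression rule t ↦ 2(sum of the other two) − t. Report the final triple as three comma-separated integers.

start (-3,5,2) = (f(1,0),f(0,1),f(1,1))
replace slot 3: 2·((-3)+5) − 2 = 2 → (-3,5,2)
replace slot 2: 2·((-3)+2) − 5 = -7 → (-3,-7,2)
replace slot 3: 2·((-3)+(-7)) − 2 = -22 → (-3,-7,-22)

-3,-7,-22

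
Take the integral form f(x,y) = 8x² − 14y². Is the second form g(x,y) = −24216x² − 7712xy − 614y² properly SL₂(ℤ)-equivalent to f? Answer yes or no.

D₁ = 448, D₂ = 448
river cycle of f (length 4): (8, 16, -6), (-6, 20, 2), (2, 20, -6), (-6, 16, 8)
river cycle of g (length 4): (-6, 20, 2), (2, 20, -6), (-6, 16, 8), (8, 16, -6)
cycles coincide ⇒ equivalent

yes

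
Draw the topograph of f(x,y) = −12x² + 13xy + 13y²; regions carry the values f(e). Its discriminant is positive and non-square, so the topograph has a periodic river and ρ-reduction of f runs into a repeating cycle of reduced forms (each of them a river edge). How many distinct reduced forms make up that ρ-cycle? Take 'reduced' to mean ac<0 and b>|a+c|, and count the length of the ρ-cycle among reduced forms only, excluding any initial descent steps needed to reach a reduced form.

D = 793, ⌊√D⌋ = 28
river: ρ → (13,13,-12)
river: ρ → (-12,11,14)
river: ρ → (14,17,-9)
river: ρ → (-9,19,12)
river: ρ → (12,5,-16)
river: ρ → (-16,27,1)
river: ρ → (1,27,-16)
river: ρ → (-16,5,12)
river: ρ → (12,19,-9)
river: ρ → (-9,17,14)
river: ρ → (14,11,-12)
river: ρ → (-12,13,13)
ρ-cycle length = 12 (tail of 0 descent steps not counted)

12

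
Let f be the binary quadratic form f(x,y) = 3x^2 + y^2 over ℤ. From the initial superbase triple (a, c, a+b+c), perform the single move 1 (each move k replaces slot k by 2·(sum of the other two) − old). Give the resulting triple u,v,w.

start (3,1,4) = (f(1,0),f(0,1),f(1,1))
replace slot 1: 2·(1+4) − 3 = 7 → (7,1,4)

7,1,4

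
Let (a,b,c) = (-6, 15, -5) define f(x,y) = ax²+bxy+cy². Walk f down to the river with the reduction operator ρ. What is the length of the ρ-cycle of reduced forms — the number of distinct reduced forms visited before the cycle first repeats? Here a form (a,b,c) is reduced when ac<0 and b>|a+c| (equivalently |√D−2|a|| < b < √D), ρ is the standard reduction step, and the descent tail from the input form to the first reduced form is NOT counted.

D = 105, ⌊√D⌋ = 10
descent: ρ → (-5,5,4)  [lands on river]
river: ρ → (4,3,-6)
river: ρ → (-6,9,1)
river: ρ → (1,9,-6)
river: ρ → (-6,3,4)
river: ρ → (4,5,-5)
ρ-cycle length = 6 (tail of 1 descent step not counted)

6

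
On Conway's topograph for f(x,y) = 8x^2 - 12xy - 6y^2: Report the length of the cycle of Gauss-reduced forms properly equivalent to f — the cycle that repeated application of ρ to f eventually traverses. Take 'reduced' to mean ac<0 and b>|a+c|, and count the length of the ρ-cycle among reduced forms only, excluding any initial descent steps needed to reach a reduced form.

D = 336, ⌊√D⌋ = 18
descent: ρ → (-6,12,8)  [lands on river]
river: ρ → (8,4,-10)
river: ρ → (-10,16,2)
river: ρ → (2,16,-10)
river: ρ → (-10,4,8)
river: ρ → (8,12,-6)
ρ-cycle length = 6 (tail of 1 descent step not counted)

6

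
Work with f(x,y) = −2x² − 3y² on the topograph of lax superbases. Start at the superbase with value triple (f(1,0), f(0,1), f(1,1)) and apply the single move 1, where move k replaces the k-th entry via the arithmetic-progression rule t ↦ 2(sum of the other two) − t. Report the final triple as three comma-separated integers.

start (-2,-3,-5) = (f(1,0),f(0,1),f(1,1))
replace slot 1: 2·((-3)+(-5)) − (-2) = -14 → (-14,-3,-5)

-14,-3,-5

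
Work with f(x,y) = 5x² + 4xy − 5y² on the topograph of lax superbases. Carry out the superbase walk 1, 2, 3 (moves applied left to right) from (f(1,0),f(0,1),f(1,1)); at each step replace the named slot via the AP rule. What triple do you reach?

start (5,-5,4) = (f(1,0),f(0,1),f(1,1))
replace slot 1: 2·((-5)+4) − 5 = -7 → (-7,-5,4)
replace slot 2: 2·((-7)+4) − (-5) = -1 → (-7,-1,4)
replace slot 3: 2·((-7)+(-1)) − 4 = -20 → (-7,-1,-20)

-7,-1,-20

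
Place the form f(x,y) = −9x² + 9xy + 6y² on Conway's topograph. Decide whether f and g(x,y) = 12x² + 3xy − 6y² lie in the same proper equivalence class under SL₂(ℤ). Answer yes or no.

D₁ = 297, D₂ = 297
river cycle of f (length 4): (6, 15, -3), (-3, 15, 6), (6, 9, -9), (-9, 9, 6)
river cycle of g (length 4): (-6, 9, 9), (9, 9, -6), (-6, 15, 3), (3, 15, -6)
cycles differ ⇒ inequivalent

no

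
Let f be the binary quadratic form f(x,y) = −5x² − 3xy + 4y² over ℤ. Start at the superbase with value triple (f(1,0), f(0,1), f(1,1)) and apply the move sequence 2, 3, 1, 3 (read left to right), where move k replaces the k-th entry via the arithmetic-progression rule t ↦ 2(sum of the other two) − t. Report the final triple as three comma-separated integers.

start (-5,4,-4) = (f(1,0),f(0,1),f(1,1))
replace slot 2: 2·((-5)+(-4)) − 4 = -22 → (-5,-22,-4)
replace slot 3: 2·((-5)+(-22)) − (-4) = -50 → (-5,-22,-50)
replace slot 1: 2·((-22)+(-50)) − (-5) = -139 → (-139,-22,-50)
replace slot 3: 2·((-139)+(-22)) − (-50) = -272 → (-139,-22,-272)

-139,-22,-272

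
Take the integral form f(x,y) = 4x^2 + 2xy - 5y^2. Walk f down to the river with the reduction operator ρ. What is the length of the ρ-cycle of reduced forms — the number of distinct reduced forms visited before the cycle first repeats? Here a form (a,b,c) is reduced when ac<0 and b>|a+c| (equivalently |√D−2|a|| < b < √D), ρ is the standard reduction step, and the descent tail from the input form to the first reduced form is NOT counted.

D = 84, ⌊√D⌋ = 9
river: ρ → (-5,8,1)
river: ρ → (1,8,-5)
river: ρ → (-5,2,4)
river: ρ → (4,6,-3)
river: ρ → (-3,6,4)
river: ρ → (4,2,-5)
ρ-cycle length = 6 (tail of 0 descent steps not counted)

6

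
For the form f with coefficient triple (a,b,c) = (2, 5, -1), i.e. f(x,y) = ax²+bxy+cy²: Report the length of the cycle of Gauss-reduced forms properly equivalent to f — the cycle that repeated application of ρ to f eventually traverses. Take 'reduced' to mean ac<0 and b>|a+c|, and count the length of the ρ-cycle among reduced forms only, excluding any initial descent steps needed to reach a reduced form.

D = 33, ⌊√D⌋ = 5
river: ρ → (-1,5,2)
river: ρ → (2,3,-3)
river: ρ → (-3,3,2)
river: ρ → (2,5,-1)
ρ-cycle length = 4 (tail of 0 descent steps not counted)

4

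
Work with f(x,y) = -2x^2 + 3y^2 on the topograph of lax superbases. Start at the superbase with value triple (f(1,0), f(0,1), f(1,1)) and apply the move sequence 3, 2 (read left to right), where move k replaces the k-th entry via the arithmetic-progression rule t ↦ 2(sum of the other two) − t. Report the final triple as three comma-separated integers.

start (-2,3,1) = (f(1,0),f(0,1),f(1,1))
replace slot 3: 2·((-2)+3) − 1 = 1 → (-2,3,1)
replace slot 2: 2·((-2)+1) − 3 = -5 → (-2,-5,1)

-2,-5,1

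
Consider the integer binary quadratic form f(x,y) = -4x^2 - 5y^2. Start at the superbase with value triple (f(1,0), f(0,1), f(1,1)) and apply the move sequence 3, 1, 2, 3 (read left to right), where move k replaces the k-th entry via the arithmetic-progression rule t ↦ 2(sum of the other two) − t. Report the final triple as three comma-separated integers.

start (-4,-5,-9) = (f(1,0),f(0,1),f(1,1))
replace slot 3: 2·((-4)+(-5)) − (-9) = -9 → (-4,-5,-9)
replace slot 1: 2·((-5)+(-9)) − (-4) = -24 → (-24,-5,-9)
replace slot 2: 2·((-24)+(-9)) − (-5) = -61 → (-24,-61,-9)
replace slot 3: 2·((-24)+(-61)) − (-9) = -161 → (-24,-61,-161)

-24,-61,-161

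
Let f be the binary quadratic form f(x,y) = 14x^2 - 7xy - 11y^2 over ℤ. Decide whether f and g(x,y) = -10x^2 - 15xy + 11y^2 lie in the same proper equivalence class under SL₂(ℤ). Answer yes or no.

D₁ = 665, D₂ = 665
river cycle of f (length 10): (-11, 7, 14), (14, 21, -4), (-4, 19, 19), (19, 19, -4), (-4, 21, 14), (14, 7, -11), (-11, 15, 10), (10, 25, -1), (-1, 25, 10), (10, 15, -11)
river cycle of g (length 10): (11, 15, -10), (-10, 25, 1), (1, 25, -10), (-10, 15, 11), (11, 7, -14), (-14, 21, 4), (4, 19, -19), (-19, 19, 4), (4, 21, -14), (-14, 7, 11)
cycles differ ⇒ inequivalent

no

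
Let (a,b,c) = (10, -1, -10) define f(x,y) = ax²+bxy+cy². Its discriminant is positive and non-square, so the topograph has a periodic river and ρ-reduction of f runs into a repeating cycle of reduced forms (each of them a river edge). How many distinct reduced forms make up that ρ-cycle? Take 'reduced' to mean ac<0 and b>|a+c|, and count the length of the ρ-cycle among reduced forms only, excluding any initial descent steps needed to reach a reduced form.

D = 401, ⌊√D⌋ = 20
descent: ρ → (-10,1,10)  [lands on river]
river: ρ → (10,19,-1)
river: ρ → (-1,19,10)
river: ρ → (10,1,-10)
river: ρ → (-10,19,1)
river: ρ → (1,19,-10)
ρ-cycle length = 6 (tail of 1 descent step not counted)

6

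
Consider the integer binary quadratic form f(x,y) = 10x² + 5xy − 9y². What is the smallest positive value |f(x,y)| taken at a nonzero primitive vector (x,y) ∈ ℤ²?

river: ρ → (-9,13,6)
river: ρ → (6,11,-11)
river: ρ → (-11,11,6)
river: ρ → (6,13,-9)
river: ρ → (-9,5,10)
river: ρ → (10,15,-4)
river: ρ → (-4,17,6)
river: ρ → (6,19,-1)
river: ρ → (-1,19,6)
river: ρ → (6,17,-4)
river: ρ → (-4,15,10)
river: ρ → (10,5,-9)
closes: descent 0, river 12
min |a| on river = 1

1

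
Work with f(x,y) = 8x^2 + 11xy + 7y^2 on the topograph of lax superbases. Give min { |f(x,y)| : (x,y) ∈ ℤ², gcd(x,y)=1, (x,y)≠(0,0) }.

translate: b→-5 (≡11 mod 16), so (8,11,7)→(8,-5,4)
flip: (8,-5,4)→(4,5,8)
translate: b→-3 (≡5 mod 8), so (4,5,8)→(4,-3,7)
reduced (well bottom): (4,-3,7) with a≤c, −a<b≤a
well minimum = a = 4

4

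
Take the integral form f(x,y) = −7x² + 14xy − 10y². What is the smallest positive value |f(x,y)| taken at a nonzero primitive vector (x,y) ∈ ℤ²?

translate: b→0 (≡-14 mod 14), so (7,-14,10)→(7,0,3)
flip: (7,0,3)→(3,0,7)
reduced (well bottom): (3,0,7) with a≤c, −a<b≤a
well minimum |f| = |-3| = 3 (negative-definite)

3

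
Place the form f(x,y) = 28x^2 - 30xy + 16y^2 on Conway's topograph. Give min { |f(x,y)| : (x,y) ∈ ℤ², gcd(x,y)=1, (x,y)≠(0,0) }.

translate: b→26 (≡-30 mod 56), so (28,-30,16)→(28,26,14)
flip: (28,26,14)→(14,-26,28)
translate: b→2 (≡-26 mod 28), so (14,-26,28)→(14,2,16)
reduced (well bottom): (14,2,16) with a≤c, −a<b≤a
well minimum = a = 14

14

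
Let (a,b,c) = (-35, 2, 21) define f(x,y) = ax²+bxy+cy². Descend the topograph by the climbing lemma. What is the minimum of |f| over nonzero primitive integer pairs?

descent: ρ → (21,40,-16)  [lands on river]
river: ρ → (-16,24,37)
river: ρ → (37,50,-3)
river: ρ → (-3,52,20)
river: ρ → (20,28,-27)
river: ρ → (-27,26,21)
river: ρ → (21,16,-32)
river: ρ → (-32,48,5)
river: ρ → (5,52,-12)
river: ρ → (-12,44,21)
closes: descent 1, river 10
min |a| on river = 3

3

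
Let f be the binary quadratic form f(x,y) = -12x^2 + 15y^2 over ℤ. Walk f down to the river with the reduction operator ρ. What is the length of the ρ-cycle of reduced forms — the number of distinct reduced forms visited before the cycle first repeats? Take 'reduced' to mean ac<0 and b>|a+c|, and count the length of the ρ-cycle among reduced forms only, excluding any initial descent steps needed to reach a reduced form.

D = 720, ⌊√D⌋ = 26
descent: ρ → (15,0,-12)
descent: ρ → (-12,24,3)  [lands on river]
river: ρ → (3,24,-12)
ρ-cycle length = 2 (tail of 2 descent steps not counted)

2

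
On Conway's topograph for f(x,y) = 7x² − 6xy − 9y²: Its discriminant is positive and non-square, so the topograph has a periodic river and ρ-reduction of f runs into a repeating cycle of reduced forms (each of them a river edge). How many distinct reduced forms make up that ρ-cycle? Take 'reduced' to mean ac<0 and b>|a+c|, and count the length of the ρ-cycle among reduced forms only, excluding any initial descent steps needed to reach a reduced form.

D = 288, ⌊√D⌋ = 16
descent: ρ → (-9,6,7)  [lands on river]
river: ρ → (7,8,-8)
river: ρ → (-8,8,7)
river: ρ → (7,6,-9)
river: ρ → (-9,12,4)
river: ρ → (4,12,-9)
ρ-cycle length = 6 (tail of 1 descent step not counted)

6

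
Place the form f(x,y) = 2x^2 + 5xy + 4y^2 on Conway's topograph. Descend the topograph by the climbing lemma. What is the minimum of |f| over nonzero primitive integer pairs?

translate: b→1 (≡5 mod 4), so (2,5,4)→(2,1,1)
flip: (2,1,1)→(1,-1,2)
translate: b→1 (≡-1 mod 2), so (1,-1,2)→(1,1,2)
reduced (well bottom): (1,1,2) with a≤c, −a<b≤a
well minimum = a = 1

1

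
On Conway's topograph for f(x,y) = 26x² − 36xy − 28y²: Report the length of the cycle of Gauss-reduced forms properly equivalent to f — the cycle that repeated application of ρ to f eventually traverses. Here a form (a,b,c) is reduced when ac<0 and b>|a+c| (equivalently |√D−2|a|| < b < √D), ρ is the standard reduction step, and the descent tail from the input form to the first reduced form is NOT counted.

D = 4208, ⌊√D⌋ = 64
descent: ρ → (-28,36,26)  [lands on river]
river: ρ → (26,16,-38)
river: ρ → (-38,60,4)
river: ρ → (4,60,-38)
river: ρ → (-38,16,26)
river: ρ → (26,36,-28)
river: ρ → (-28,20,34)
river: ρ → (34,48,-14)
river: ρ → (-14,64,2)
river: ρ → (2,64,-14)
river: ρ → (-14,48,34)
river: ρ → (34,20,-28)
ρ-cycle length = 12 (tail of 1 descent step not counted)

12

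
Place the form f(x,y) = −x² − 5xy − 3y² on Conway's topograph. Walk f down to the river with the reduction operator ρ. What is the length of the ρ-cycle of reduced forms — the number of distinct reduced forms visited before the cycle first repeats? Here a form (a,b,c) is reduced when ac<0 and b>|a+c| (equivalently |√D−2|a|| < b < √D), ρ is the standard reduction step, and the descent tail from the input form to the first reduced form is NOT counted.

D = 13, ⌊√D⌋ = 3
descent: ρ → (-3,-1,1)
descent: ρ → (1,3,-1)  [lands on river]
river: ρ → (-1,3,1)
ρ-cycle length = 2 (tail of 2 descent steps not counted)

2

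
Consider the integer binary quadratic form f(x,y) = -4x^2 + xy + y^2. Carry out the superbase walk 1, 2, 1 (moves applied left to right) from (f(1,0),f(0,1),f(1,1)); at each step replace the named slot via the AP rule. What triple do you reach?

start (-4,1,-2) = (f(1,0),f(0,1),f(1,1))
replace slot 1: 2·(1+(-2)) − (-4) = 2 → (2,1,-2)
replace slot 2: 2·(2+(-2)) − 1 = -1 → (2,-1,-2)
replace slot 1: 2·((-1)+(-2)) − 2 = -8 → (-8,-1,-2)

-8,-1,-2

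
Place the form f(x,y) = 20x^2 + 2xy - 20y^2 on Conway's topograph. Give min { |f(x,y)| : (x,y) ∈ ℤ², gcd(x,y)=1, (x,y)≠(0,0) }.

river: ρ → (-20,38,2)
river: ρ → (2,38,-20)
river: ρ → (-20,2,20)
river: ρ → (20,38,-2)
river: ρ → (-2,38,20)
river: ρ → (20,2,-20)
closes: descent 0, river 6
min |a| on river = 2

2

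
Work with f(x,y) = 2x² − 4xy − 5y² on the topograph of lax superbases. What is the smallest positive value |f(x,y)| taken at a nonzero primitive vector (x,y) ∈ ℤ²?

descent: ρ → (-5,4,2)  [lands on river]
river: ρ → (2,4,-5)
river: ρ → (-5,6,1)
river: ρ → (1,6,-5)
closes: descent 1, river 4
min |a| on river = 1

1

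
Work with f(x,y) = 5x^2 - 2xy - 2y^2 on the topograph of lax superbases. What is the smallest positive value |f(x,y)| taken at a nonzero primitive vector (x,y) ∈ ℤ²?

descent: ρ → (-2,6,1)  [lands on river]
river: ρ → (1,6,-2)
closes: descent 1, river 2
min |a| on river = 1

1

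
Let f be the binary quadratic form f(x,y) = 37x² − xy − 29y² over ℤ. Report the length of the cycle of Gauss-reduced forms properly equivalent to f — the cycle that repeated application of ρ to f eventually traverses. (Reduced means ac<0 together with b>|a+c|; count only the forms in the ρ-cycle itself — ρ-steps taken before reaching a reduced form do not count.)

D = 4293, ⌊√D⌋ = 65
descent: ρ → (-29,59,7)  [lands on river]
river: ρ → (7,53,-53)
river: ρ → (-53,53,7)
river: ρ → (7,59,-29)
river: ρ → (-29,57,9)
river: ρ → (9,51,-47)
river: ρ → (-47,43,13)
river: ρ → (13,61,-11)
river: ρ → (-11,49,43)
river: ρ → (43,37,-17)
river: ρ → (-17,65,1)
river: ρ → (1,65,-17)
river: ρ → (-17,37,43)
river: ρ → (43,49,-11)
river: ρ → (-11,61,13)
river: ρ → (13,43,-47)
river: ρ → (-47,51,9)
river: ρ → (9,57,-29)
ρ-cycle length = 18 (tail of 1 descent step not counted)

18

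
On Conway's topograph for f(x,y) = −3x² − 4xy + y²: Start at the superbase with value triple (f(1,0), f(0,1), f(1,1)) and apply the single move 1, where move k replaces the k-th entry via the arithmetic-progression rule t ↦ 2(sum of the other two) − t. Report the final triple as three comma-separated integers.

start (-3,1,-6) = (f(1,0),f(0,1),f(1,1))
replace slot 1: 2·(1+(-6)) − (-3) = -7 → (-7,1,-6)

-7,1,-6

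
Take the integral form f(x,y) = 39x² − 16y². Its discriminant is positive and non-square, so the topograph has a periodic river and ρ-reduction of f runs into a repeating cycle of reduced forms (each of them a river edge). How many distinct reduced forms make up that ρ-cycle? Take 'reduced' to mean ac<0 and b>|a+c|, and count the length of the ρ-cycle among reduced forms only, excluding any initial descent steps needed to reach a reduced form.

D = 2496, ⌊√D⌋ = 49
descent: ρ → (-16,32,23)  [lands on river]
river: ρ → (23,14,-25)
river: ρ → (-25,36,12)
river: ρ → (12,36,-25)
river: ρ → (-25,14,23)
river: ρ → (23,32,-16)
ρ-cycle length = 6 (tail of 1 descent step not counted)

6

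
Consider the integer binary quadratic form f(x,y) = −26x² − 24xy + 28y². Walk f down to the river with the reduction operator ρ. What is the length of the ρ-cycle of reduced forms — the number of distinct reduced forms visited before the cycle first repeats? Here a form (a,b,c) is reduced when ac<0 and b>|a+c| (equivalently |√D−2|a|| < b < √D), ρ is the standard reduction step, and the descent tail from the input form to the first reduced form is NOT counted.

D = 3488, ⌊√D⌋ = 59
descent: ρ → (28,24,-26)  [lands on river]
river: ρ → (-26,28,26)
river: ρ → (26,24,-28)
river: ρ → (-28,32,22)
river: ρ → (22,56,-4)
river: ρ → (-4,56,22)
river: ρ → (22,32,-28)
river: ρ → (-28,24,26)
river: ρ → (26,28,-26)
river: ρ → (-26,24,28)
river: ρ → (28,32,-22)
river: ρ → (-22,56,4)
river: ρ → (4,56,-22)
river: ρ → (-22,32,28)
ρ-cycle length = 14 (tail of 1 descent step not counted)

14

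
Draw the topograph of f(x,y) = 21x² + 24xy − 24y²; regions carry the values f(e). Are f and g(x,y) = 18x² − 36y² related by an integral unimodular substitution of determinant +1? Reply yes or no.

D₁ = 2592, D₂ = 2592
river cycle of f (length 6): (-24, 24, 21), (21, 18, -27), (-27, 36, 12), (12, 36, -27), (-27, 18, 21), (21, 24, -24)
river cycle of g (length 2): (18, 36, -18), (-18, 36, 18)
cycles differ ⇒ inequivalent

no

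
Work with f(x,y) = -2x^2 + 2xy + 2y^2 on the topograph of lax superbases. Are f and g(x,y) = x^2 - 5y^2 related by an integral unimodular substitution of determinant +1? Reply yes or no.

D₁ = 20, D₂ = 20
river cycle of f (length 2): (2, 2, -2), (-2, 2, 2)
river cycle of g (length 2): (1, 4, -1), (-1, 4, 1)
cycles differ ⇒ inequivalent

no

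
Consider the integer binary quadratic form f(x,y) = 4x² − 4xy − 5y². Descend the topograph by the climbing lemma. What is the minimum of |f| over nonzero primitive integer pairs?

descent: ρ → (-5,4,4)  [lands on river]
river: ρ → (4,4,-5)
river: ρ → (-5,6,3)
river: ρ → (3,6,-5)
closes: descent 1, river 4
min |a| on river = 3

3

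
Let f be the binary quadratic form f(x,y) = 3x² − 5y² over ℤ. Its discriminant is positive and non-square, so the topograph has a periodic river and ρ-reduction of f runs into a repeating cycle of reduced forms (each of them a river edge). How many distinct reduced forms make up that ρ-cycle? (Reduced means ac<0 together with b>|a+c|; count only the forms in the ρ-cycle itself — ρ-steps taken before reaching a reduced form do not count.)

D = 60, ⌊√D⌋ = 7
descent: ρ → (-5,0,3)
descent: ρ → (3,6,-2)  [lands on river]
river: ρ → (-2,6,3)
ρ-cycle length = 2 (tail of 2 descent steps not counted)

2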